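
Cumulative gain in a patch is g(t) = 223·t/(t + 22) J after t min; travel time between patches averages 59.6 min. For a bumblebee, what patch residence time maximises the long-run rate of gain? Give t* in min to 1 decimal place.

36.2 min

By the marginal value theorem, leave when the instantaneous gain rate g'(t) equals the habitat-wide average g(t)/(T + t).
g'(t) = 223·22/(t + 22)². Setting 223·22/(t+22)² = 223t/[(t+22)(59.6+t)] gives 22(59.6+t) = t(t+22), so t² = 22×59.6 = 1311.
t* = √1311 = 36.21 min.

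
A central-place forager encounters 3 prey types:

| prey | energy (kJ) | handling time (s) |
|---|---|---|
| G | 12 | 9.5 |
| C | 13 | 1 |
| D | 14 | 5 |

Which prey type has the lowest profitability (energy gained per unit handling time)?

Profitability E/h (kJ/s): G = 12/9.5 = 1.26, C = 13/1 = 13, D = 14/5 = 2.8.
Ranked: C > D > G.

G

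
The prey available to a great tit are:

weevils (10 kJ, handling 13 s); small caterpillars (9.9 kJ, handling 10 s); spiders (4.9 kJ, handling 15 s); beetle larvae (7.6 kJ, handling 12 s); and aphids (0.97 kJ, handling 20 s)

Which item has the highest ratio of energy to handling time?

Profitability E/h (kJ/s): weevils = 10/13 = 0.769, small caterpillars = 9.9/10 = 0.99, spiders = 4.9/15 = 0.327, beetle larvae = 7.6/12 = 0.633, aphids = 0.97/20 = 0.0485.
Ranked: small caterpillars > weevils > beetle larvae > spiders > aphids.

small caterpillars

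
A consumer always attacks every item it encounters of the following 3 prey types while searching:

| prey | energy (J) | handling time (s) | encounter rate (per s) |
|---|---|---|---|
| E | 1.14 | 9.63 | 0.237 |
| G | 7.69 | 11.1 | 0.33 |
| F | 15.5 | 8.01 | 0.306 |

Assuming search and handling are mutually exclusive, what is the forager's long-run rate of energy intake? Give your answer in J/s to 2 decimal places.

0.80 J/s

R = (0.237×1.14 + 0.33×7.69 + 0.306×15.5) / (1 + 0.237×9.63 + 0.33×11.1 + 0.306×8.01) = 7.551/9.396 = 0.8036 J/s.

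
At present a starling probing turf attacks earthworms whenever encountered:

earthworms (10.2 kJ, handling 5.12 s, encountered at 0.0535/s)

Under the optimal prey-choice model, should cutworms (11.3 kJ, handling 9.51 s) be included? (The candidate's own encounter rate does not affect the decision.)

Yes

Current rate: (0.0535×10.2)/(1 + 0.0535×5.12) = 0.4284 kJ/s.
cutworms: E/h = 11.3/9.51 = 1.188 kJ/s.
Since 1.188 > R, including cutworms increases the long-run rate.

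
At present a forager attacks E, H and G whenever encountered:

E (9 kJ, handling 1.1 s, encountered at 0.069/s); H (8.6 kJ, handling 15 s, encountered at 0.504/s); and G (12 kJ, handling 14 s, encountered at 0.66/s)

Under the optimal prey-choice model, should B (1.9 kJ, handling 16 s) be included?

No

On E, H and G alone, R = ΣλE/(1+Σλh) = 12.88/17.88 = 0.7203 kJ/s.
Profitability of B: 1.9/16 = 0.1187 kJ/s.
0.1187 < 0.7203, so adding B would lower the average — exclude it.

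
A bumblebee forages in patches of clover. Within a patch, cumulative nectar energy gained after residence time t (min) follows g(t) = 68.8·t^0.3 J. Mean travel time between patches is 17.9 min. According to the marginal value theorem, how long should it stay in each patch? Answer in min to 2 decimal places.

7.67 min

Optimal t* satisfies g'(t*) = g(t*)/(T + t*).
g'(t) = 0.3·68.8·t^-0.7. Setting 0.3·68.8·t^-0.7 = 68.8·t^0.3/(17.9+t) gives 0.3(17.9+t) = t, so 0.70·t = 0.3×17.9.
t* = 0.3×17.9/0.70 = 7.671 min.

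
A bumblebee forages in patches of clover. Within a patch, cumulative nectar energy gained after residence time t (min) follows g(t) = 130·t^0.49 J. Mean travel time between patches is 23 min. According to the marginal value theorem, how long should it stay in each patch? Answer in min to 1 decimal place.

Maximise g(t)/(T+t): set derivative to zero → g'(t)(T+t) = g(t).
g'(t) = 0.49·130·t^-0.51. Setting 0.49·130·t^-0.51 = 130·t^0.49/(23+t) gives 0.49(23+t) = t, so 0.51·t = 0.49×23.
t* = 0.49×23/0.51 = 22.1 min.

22.1 min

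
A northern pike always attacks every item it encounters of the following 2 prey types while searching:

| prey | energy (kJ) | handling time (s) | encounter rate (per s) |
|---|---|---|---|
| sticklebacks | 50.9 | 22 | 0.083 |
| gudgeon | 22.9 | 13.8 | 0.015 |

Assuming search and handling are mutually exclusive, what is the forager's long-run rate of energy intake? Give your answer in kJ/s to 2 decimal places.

1.51 kJ/s

R = Σλ_iE_i / (1 + Σλ_ih_i)
Numerator: 0.083×50.9 + 0.015×22.9 = 4.568
Denominator: 1 + 0.083×22 + 0.015×13.8 = 3.033
R = 4.568/3.033 = 1.506 kJ/s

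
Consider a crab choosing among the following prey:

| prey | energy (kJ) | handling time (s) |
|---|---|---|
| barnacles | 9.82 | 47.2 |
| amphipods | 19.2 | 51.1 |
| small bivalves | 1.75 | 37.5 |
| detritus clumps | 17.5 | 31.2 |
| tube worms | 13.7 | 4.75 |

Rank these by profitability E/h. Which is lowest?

Profitability E/h (kJ/s): barnacles = 9.82/47.2 = 0.208, amphipods = 19.2/51.1 = 0.376, small bivalves = 1.75/37.5 = 0.0467, detritus clumps = 17.5/31.2 = 0.561, tube worms = 13.7/4.75 = 2.88.
Ranked: tube worms > detritus clumps > amphipods > barnacles > small bivalves.

small bivalves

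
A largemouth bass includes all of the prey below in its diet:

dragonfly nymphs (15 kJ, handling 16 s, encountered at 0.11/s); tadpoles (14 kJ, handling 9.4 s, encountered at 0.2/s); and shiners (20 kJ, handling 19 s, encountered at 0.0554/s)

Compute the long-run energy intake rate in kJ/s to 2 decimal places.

0.98 kJ/s

R = (0.11×15 + 0.2×14 + 0.0554×20) / (1 + 0.11×16 + 0.2×9.4 + 0.0554×19) = 5.558/5.693 = 0.9764 kJ/s.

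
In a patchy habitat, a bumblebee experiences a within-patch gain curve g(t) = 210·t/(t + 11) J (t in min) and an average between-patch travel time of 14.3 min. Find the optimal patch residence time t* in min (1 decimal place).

12.5 min

By the marginal value theorem, leave when the instantaneous gain rate g'(t) equals the habitat-wide average g(t)/(T + t).
g'(t) = 210·11/(t + 11)². Setting 210·11/(t+11)² = 210t/[(t+11)(14.3+t)] gives 11(14.3+t) = t(t+11), so t² = 11×14.3 = 157.3.
t* = √157.3 = 12.54 min.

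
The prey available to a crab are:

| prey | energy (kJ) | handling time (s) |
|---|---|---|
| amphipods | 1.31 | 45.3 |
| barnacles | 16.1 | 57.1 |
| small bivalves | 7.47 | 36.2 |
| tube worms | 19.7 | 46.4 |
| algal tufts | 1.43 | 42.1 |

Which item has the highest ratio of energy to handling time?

tube worms

In descending order of E/h:
tube worms: 19.7/46.4 = 0.425 kJ/s
barnacles: 16.1/57.1 = 0.282 kJ/s
small bivalves: 7.47/36.2 = 0.206 kJ/s
algal tufts: 1.43/42.1 = 0.034 kJ/s
amphipods: 1.31/45.3 = 0.0289 kJ/s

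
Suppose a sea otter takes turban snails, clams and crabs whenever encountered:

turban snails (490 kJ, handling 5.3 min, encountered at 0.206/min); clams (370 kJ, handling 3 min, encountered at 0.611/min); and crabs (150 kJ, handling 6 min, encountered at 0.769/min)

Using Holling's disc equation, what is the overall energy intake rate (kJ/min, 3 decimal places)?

51.806 kJ/min

Energy encountered per unit search time: 0.206×490 + 0.611×370 + 0.769×150 = 442.4 kJ/min.
Handling time per unit search time: 0.206×5.3 + 0.611×3 + 0.769×6 = 7.539.
Rate = 442.4/(1 + 7.539) = 51.81 kJ/min.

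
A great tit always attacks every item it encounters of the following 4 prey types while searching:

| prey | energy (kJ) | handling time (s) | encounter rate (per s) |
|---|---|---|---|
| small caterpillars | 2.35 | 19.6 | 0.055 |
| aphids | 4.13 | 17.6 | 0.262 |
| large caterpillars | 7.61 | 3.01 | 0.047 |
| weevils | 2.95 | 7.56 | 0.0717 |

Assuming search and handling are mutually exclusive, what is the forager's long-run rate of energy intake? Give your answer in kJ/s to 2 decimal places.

Energy encountered per unit search time: 0.055×2.35 + 0.262×4.13 + 0.047×7.61 + 0.0717×2.95 = 1.78 kJ/s.
Handling time per unit search time: 0.055×19.6 + 0.262×17.6 + 0.047×3.01 + 0.0717×7.56 = 6.373.
Rate = 1.78/(1 + 6.373) = 0.2415 kJ/s.

0.24 kJ/s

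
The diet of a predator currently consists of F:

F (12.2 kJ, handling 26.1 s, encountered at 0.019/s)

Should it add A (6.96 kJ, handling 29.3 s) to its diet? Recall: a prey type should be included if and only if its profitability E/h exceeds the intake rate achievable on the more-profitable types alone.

On F alone, R = ΣλE/(1+Σλh) = 0.2318/1.496 = 0.155 kJ/s.
A: E/h = 6.96/29.3 = 0.2375 kJ/s.
0.2375 > 0.155, so adding A raises the average — include it.

Yes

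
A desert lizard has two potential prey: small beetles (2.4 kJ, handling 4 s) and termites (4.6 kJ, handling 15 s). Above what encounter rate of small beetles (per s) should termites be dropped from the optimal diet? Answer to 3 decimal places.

0.261 per s

At the threshold, the rate on small beetles alone equals the profitability of termites: λ·2.4/(1 + λ·4) = 4.6/15 = 0.3067.
Rearranging, λ(2.4 − 0.3067×4) = 0.3067, so λ = 0.3067/1.173 = 0.2614 per s.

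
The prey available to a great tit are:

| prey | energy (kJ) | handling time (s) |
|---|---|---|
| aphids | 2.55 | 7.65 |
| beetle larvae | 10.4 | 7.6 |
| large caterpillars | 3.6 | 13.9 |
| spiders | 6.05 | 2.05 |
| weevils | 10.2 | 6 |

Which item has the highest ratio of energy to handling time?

Profitability E/h (kJ/s): aphids = 2.55/7.65 = 0.333, beetle larvae = 10.4/7.6 = 1.37, large caterpillars = 3.6/13.9 = 0.259, spiders = 6.05/2.05 = 2.95, weevils = 10.2/6 = 1.7.
Ranked: spiders > weevils > beetle larvae > aphids > large caterpillars.

spiders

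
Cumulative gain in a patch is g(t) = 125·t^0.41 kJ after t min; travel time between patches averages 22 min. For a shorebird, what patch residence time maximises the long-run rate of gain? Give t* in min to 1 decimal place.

15.3 min

Optimal t* satisfies g'(t*) = g(t*)/(T + t*).
g'(t) = 0.41·125·t^-0.59. Setting 0.41·125·t^-0.59 = 125·t^0.41/(22+t) gives 0.41(22+t) = t, so 0.59·t = 0.41×22.
t* = 0.41×22/0.59 = 15.29 min.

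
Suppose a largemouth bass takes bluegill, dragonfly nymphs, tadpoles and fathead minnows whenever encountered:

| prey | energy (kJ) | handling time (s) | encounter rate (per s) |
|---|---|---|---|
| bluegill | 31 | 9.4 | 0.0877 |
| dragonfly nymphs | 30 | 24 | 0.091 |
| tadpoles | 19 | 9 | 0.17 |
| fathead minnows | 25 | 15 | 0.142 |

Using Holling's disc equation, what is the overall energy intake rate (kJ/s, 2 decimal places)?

R = Σλ_iE_i / (1 + Σλ_ih_i)
Numerator: 0.0877×31 + 0.091×30 + 0.17×19 + 0.142×25 = 12.23
Denominator: 1 + 0.0877×9.4 + 0.091×24 + 0.17×9 + 0.142×15 = 7.668
R = 12.23/7.668 = 1.595 kJ/s

1.59 kJ/s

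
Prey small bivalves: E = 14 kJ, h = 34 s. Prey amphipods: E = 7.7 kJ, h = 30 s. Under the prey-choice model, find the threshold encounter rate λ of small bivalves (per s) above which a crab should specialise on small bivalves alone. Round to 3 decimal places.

The zero-one rule: include amphipods iff E₂/h₂ > λE₁/(1+λh₁). Equality gives the switch point.
λE₁h₂ = E₂ + λE₂h₁ ⇒ λ = E₂/(E₁h₂ − E₂h₁) = 7.7/(420 − 261.8) = 0.04867 per s.

0.049 per s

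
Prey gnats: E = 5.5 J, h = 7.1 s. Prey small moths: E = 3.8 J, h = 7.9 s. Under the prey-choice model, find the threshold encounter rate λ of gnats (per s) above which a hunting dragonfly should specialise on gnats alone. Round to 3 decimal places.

0.231 per s

Drop small moths once their profitability E₂/h₂ falls below the rate achievable on gnats alone: E₂/h₂ = λE₁/(1 + λh₁).
Solve for λ: λE₁h₂ = E₂(1 + λh₁) → λ(E₁h₂ − E₂h₁) = E₂ → λ = E₂/(E₁h₂ − E₂h₁).
λ = 3.8/(5.5×7.9 − 3.8×7.1) = 3.8/16.47 = 0.2307 per s.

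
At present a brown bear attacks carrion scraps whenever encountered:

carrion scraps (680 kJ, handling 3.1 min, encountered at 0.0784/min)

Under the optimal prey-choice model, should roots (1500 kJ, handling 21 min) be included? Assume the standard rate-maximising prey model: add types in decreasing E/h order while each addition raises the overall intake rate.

On carrion scraps alone, R = ΣλE/(1+Σλh) = 53.31/1.243 = 42.89 kJ/min.
roots: E/h = 1500/21 = 71.43 kJ/min.
Since 71.43 > R, including roots increases the long-run rate.

Yes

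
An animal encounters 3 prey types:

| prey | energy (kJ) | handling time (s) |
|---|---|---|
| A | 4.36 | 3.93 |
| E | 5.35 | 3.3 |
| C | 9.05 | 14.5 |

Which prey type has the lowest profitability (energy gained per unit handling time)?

Profitability E/h (kJ/s): A = 4.36/3.93 = 1.11, E = 5.35/3.3 = 1.62, C = 9.05/14.5 = 0.624.
Ranked: E > A > C.

C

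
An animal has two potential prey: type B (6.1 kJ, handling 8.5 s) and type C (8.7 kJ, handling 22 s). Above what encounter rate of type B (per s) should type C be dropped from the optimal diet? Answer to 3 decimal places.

Drop type C once their profitability E₂/h₂ falls below the rate achievable on type B alone: E₂/h₂ = λE₁/(1 + λh₁).
Solve for λ: λE₁h₂ = E₂(1 + λh₁) → λ(E₁h₂ − E₂h₁) = E₂ → λ = E₂/(E₁h₂ − E₂h₁).
λ = 8.7/(6.1×22 − 8.7×8.5) = 8.7/60.25 = 0.1444 per s.

0.144 per s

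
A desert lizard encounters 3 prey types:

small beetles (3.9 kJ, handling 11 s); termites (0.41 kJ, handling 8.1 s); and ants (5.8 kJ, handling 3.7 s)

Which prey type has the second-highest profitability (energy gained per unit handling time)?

In descending order of E/h:
ants: 5.8/3.7 = 1.57 kJ/s
small beetles: 3.9/11 = 0.355 kJ/s
termites: 0.41/8.1 = 0.0506 kJ/s

small beetles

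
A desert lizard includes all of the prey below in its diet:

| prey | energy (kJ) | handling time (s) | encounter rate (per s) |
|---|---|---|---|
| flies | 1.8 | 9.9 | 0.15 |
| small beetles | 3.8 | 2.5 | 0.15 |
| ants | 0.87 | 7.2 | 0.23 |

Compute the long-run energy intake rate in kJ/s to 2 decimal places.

Energy encountered per unit search time: 0.15×1.8 + 0.15×3.8 + 0.23×0.87 = 1.04 kJ/s.
Handling time per unit search time: 0.15×9.9 + 0.15×2.5 + 0.23×7.2 = 3.516.
Rate = 1.04/(1 + 3.516) = 0.2303 kJ/s.

0.23 kJ/s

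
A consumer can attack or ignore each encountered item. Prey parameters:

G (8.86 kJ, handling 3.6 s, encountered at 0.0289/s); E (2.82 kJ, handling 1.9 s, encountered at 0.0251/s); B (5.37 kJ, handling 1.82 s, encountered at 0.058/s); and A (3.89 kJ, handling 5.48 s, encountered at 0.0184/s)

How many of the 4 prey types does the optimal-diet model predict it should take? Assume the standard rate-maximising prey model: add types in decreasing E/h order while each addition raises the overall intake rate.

Profitabilities (E/h, kJ/s): B 2.95, G 2.46, E 1.48, A 0.71. Add prey in this order while the next type's profitability exceeds the intake rate on those already taken.
Rate on top 1: 0.2817. G: 2.46 > 0.2817 → include.
Rate on top 2: 0.4692. E: 1.48 > 0.4692 → include.
Rate on top 3: 0.5077. A: 0.71 > 0.5077 → include.
Optimal diet: B, G, E, A — 4 of 4 types.

4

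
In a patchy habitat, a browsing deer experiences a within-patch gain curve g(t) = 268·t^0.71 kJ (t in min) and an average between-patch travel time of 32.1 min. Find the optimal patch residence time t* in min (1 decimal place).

Maximise g(t)/(T+t): set derivative to zero → g'(t)(T+t) = g(t).
g'(t) = 0.71·268·t^-0.29. Setting 0.71·268·t^-0.29 = 268·t^0.71/(32.1+t) gives 0.71(32.1+t) = t, so 0.29·t = 0.71×32.1.
t* = 0.71×32.1/0.29 = 78.59 min.

78.6 min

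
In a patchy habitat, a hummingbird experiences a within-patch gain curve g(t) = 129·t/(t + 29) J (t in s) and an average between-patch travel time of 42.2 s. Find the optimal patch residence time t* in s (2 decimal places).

By the marginal value theorem, leave when the instantaneous gain rate g'(t) equals the habitat-wide average g(t)/(T + t).
g'(t) = 129·29/(t + 29)². Setting 129·29/(t+29)² = 129t/[(t+29)(42.2+t)] gives 29(42.2+t) = t(t+29), so t² = 29×42.2 = 1224.
t* = √1224 = 34.98 s.

34.98 s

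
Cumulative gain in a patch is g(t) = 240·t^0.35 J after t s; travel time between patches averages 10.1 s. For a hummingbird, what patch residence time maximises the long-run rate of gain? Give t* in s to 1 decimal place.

Maximise g(t)/(T+t): set derivative to zero → g'(t)(T+t) = g(t).
g'(t) = 0.35·240·t^-0.65. Setting 0.35·240·t^-0.65 = 240·t^0.35/(10.1+t) gives 0.35(10.1+t) = t, so 0.65·t = 0.35×10.1.
t* = 0.35×10.1/0.65 = 5.438 s.

5.4 s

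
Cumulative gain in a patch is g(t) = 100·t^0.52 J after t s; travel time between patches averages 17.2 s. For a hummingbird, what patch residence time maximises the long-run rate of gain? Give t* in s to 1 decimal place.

18.6 s

By the marginal value theorem, leave when the instantaneous gain rate g'(t) equals the habitat-wide average g(t)/(T + t).
g'(t) = 0.52·100·t^-0.48. Setting 0.52·100·t^-0.48 = 100·t^0.52/(17.2+t) gives 0.52(17.2+t) = t, so 0.48·t = 0.52×17.2.
t* = 0.52×17.2/0.48 = 18.63 s.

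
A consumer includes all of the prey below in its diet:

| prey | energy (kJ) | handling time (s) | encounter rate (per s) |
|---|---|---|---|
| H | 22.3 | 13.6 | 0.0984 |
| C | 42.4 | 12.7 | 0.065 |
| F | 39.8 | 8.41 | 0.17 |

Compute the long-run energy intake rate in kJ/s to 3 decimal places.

Energy encountered per unit search time: 0.0984×22.3 + 0.065×42.4 + 0.17×39.8 = 11.72 kJ/s.
Handling time per unit search time: 0.0984×13.6 + 0.065×12.7 + 0.17×8.41 = 3.593.
Rate = 11.72/(1 + 3.593) = 2.551 kJ/s.

2.551 kJ/s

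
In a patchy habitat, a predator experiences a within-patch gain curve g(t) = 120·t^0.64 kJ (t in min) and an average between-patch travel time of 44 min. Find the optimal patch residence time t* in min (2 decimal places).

By the marginal value theorem, leave when the instantaneous gain rate g'(t) equals the habitat-wide average g(t)/(T + t).
g'(t) = 0.64·120·t^-0.36. Setting 0.64·120·t^-0.36 = 120·t^0.64/(44+t) gives 0.64(44+t) = t, so 0.36·t = 0.64×44.
t* = 0.64×44/0.36 = 78.22 min.

78.22 min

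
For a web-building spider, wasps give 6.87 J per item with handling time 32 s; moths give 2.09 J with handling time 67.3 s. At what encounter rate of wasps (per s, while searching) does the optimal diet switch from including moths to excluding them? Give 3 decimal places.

Drop moths once their profitability E₂/h₂ falls below the rate achievable on wasps alone: E₂/h₂ = λE₁/(1 + λh₁).
Solve for λ: λE₁h₂ = E₂(1 + λh₁) → λ(E₁h₂ − E₂h₁) = E₂ → λ = E₂/(E₁h₂ − E₂h₁).
λ = 2.09/(6.87×67.3 − 2.09×32) = 2.09/395.5 = 0.005285 per s.

0.005 per s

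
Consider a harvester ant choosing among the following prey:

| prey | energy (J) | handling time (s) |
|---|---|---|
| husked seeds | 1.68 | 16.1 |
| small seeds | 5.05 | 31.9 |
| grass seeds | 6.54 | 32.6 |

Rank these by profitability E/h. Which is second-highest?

In descending order of E/h:
grass seeds: 6.54/32.6 = 0.201 J/s
small seeds: 5.05/31.9 = 0.158 J/s
husked seeds: 1.68/16.1 = 0.104 J/s

small seeds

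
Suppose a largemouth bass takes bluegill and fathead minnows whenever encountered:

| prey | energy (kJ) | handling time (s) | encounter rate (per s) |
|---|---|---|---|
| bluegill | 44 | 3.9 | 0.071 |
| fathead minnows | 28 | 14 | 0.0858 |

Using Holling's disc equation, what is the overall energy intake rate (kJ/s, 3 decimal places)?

2.230 kJ/s

Energy encountered per unit search time: 0.071×44 + 0.0858×28 = 5.526 kJ/s.
Handling time per unit search time: 0.071×3.9 + 0.0858×14 = 1.478.
Rate = 5.526/(1 + 1.478) = 2.23 kJ/s.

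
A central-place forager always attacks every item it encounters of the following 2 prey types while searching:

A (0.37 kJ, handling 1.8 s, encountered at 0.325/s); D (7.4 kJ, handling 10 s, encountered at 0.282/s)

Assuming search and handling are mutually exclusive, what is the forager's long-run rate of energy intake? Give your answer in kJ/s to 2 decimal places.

0.50 kJ/s

R = (0.325×0.37 + 0.282×7.4) / (1 + 0.325×1.8 + 0.282×10) = 2.207/4.405 = 0.501 kJ/s.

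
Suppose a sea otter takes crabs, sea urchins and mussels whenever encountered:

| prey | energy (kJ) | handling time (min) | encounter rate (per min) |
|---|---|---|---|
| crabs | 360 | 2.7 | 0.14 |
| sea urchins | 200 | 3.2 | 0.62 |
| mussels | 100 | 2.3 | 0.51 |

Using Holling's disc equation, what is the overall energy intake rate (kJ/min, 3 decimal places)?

49.702 kJ/min

R = Σλ_iE_i / (1 + Σλ_ih_i)
Numerator: 0.14×360 + 0.62×200 + 0.51×100 = 225.4
Denominator: 1 + 0.14×2.7 + 0.62×3.2 + 0.51×2.3 = 4.535
R = 225.4/4.535 = 49.7 kJ/min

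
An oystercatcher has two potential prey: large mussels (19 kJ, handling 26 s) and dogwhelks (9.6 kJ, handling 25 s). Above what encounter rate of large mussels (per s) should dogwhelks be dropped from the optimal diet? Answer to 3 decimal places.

0.043 per s

At the threshold, the rate on large mussels alone equals the profitability of dogwhelks: λ·19/(1 + λ·26) = 9.6/25 = 0.384.
Rearranging, λ(19 − 0.384×26) = 0.384, so λ = 0.384/9.016 = 0.04259 per s.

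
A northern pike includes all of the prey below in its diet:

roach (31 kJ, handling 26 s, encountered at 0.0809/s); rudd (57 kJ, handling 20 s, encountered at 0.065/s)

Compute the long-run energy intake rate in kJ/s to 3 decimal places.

1.411 kJ/s

Energy encountered per unit search time: 0.0809×31 + 0.065×57 = 6.213 kJ/s.
Handling time per unit search time: 0.0809×26 + 0.065×20 = 3.403.
Rate = 6.213/(1 + 3.403) = 1.411 kJ/s.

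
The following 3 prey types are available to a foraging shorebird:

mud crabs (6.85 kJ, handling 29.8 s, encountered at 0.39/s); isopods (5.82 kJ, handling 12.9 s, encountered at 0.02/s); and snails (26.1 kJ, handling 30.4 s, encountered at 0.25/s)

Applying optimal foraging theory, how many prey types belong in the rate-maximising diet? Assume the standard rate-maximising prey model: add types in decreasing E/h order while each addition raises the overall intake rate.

Rank by E/h (kJ/s): snails 0.859, isopods 0.451, mud crabs 0.23. Include each in turn until the next type's E/h falls below the running intake rate.
Rate on top 1: 0.7587. isopods: 0.451 < 0.7587 → exclude; stop.
Optimal diet: snails — 1 of 3 types.

1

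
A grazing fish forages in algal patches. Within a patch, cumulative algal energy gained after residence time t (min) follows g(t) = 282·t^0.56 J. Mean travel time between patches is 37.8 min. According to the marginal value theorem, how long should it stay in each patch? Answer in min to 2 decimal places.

Optimal t* satisfies g'(t*) = g(t*)/(T + t*).
g'(t) = 0.56·282·t^-0.44. Setting 0.56·282·t^-0.44 = 282·t^0.56/(37.8+t) gives 0.56(37.8+t) = t, so 0.44·t = 0.56×37.8.
t* = 0.56×37.8/0.44 = 48.11 min.

48.11 min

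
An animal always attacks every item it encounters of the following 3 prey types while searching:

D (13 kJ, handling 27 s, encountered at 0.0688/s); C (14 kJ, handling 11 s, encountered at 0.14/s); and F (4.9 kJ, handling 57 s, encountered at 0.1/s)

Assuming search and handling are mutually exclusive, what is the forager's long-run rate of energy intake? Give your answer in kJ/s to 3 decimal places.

Energy encountered per unit search time: 0.0688×13 + 0.14×14 + 0.1×4.9 = 3.344 kJ/s.
Handling time per unit search time: 0.0688×27 + 0.14×11 + 0.1×57 = 9.098.
Rate = 3.344/(1 + 9.098) = 0.3312 kJ/s.

0.331 kJ/s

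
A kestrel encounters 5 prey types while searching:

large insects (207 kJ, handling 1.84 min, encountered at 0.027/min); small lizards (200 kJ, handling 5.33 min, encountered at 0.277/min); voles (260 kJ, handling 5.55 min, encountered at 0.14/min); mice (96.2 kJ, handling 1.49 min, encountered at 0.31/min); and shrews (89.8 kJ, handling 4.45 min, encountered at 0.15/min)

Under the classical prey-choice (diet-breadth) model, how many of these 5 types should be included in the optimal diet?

4

E/h in descending order: large insects 112, mice 64.6, voles 46.8, small lizards 37.5, shrews 20.2 kJ/min. The optimal diet is the largest prefix of this list for which every included type satisfies E_i/h_i > R on the types above it.
Rate on top 1: 5.324. mice: 64.6 > 5.324 → include.
Rate on top 2: 23.43. voles: 46.8 > 23.43 → include.
Rate on top 3: 31.38. small lizards: 37.5 > 31.38 → include.
Rate on top 4: 33.79. shrews: 20.2 < 33.79 → exclude; stop.
Optimal diet: large insects, mice, voles, small lizards — 4 of 5 types.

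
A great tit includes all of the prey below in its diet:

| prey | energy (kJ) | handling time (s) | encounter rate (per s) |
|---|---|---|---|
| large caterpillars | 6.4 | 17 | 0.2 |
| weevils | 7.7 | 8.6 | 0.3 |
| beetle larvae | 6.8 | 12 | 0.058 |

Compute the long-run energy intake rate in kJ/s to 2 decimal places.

0.52 kJ/s

R = (0.2×6.4 + 0.3×7.7 + 0.058×6.8) / (1 + 0.2×17 + 0.3×8.6 + 0.058×12) = 3.984/7.676 = 0.5191 kJ/s.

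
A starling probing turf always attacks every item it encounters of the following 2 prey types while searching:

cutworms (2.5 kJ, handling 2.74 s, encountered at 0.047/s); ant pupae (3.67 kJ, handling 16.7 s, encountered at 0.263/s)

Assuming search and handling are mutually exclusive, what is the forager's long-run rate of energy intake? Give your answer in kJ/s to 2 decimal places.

R = (0.047×2.5 + 0.263×3.67) / (1 + 0.047×2.74 + 0.263×16.7) = 1.083/5.521 = 0.1961 kJ/s.

0.20 kJ/s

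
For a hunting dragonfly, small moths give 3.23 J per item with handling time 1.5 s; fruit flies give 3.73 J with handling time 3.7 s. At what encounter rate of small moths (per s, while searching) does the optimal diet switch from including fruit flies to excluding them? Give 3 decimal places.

Drop fruit flies once their profitability E₂/h₂ falls below the rate achievable on small moths alone: E₂/h₂ = λE₁/(1 + λh₁).
Solve for λ: λE₁h₂ = E₂(1 + λh₁) → λ(E₁h₂ − E₂h₁) = E₂ → λ = E₂/(E₁h₂ − E₂h₁).
λ = 3.73/(3.23×3.7 − 3.73×1.5) = 3.73/6.356 = 0.5868 per s.

0.587 per s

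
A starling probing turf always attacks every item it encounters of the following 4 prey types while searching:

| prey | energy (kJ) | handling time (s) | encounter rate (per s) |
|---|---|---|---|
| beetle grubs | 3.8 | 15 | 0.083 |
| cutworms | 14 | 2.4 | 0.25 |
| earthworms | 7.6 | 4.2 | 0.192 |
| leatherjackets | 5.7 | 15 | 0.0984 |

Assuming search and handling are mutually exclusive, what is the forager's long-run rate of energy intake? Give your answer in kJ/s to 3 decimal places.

Energy encountered per unit search time: 0.083×3.8 + 0.25×14 + 0.192×7.6 + 0.0984×5.7 = 5.835 kJ/s.
Handling time per unit search time: 0.083×15 + 0.25×2.4 + 0.192×4.2 + 0.0984×15 = 4.127.
Rate = 5.835/(1 + 4.127) = 1.138 kJ/s.

1.138 kJ/s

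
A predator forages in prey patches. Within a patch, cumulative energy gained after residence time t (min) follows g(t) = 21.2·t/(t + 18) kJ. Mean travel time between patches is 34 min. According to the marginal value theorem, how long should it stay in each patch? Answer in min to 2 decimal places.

Maximise g(t)/(T+t): set derivative to zero → g'(t)(T+t) = g(t).
g'(t) = 21.2·18/(t + 18)². Setting 21.2·18/(t+18)² = 21.2t/[(t+18)(34+t)] gives 18(34+t) = t(t+18), so t² = 18×34 = 612.
t* = √612 = 24.74 min.

24.74 min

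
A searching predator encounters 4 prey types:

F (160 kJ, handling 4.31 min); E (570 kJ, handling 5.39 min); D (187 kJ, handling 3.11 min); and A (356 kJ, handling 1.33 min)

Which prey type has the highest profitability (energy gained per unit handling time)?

A

In descending order of E/h:
A: 356/1.33 = 268 kJ/min
E: 570/5.39 = 106 kJ/min
D: 187/3.11 = 60.1 kJ/min
F: 160/4.31 = 37.1 kJ/min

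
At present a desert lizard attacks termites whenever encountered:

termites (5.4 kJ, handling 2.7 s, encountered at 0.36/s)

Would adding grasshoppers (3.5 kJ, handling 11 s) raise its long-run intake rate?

No

Intake rate on the current diet: R = (0.36×5.4) / (1 + 0.36×2.7) = 1.944/1.972 = 0.9858 kJ/s.
grasshoppers: E/h = 3.5/11 = 0.3182 kJ/s.
0.3182 < 0.9858, so adding grasshoppers would lower the average — exclude it.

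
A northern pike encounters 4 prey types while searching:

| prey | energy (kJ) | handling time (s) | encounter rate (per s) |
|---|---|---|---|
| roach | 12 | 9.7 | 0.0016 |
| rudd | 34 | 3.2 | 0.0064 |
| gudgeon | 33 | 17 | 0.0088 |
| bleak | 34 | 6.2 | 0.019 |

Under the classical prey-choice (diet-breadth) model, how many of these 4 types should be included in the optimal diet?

Rank by E/h (kJ/s): rudd 10.6, bleak 5.48, gudgeon 1.94, roach 1.24. Include each in turn until the next type's E/h falls below the running intake rate.
Rate on top 1: 0.2132. bleak: 5.48 > 0.2132 → include.
Rate on top 2: 0.7587. gudgeon: 1.94 > 0.7587 → include.
Rate on top 3: 0.896. roach: 1.24 > 0.896 → include.
Optimal diet: rudd, bleak, gudgeon, roach — 4 of 4 types.

4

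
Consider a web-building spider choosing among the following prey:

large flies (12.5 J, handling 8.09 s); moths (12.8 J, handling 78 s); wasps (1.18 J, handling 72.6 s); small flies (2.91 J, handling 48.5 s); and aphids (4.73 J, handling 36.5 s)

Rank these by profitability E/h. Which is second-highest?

moths

In descending order of E/h:
large flies: 12.5/8.09 = 1.55 J/s
moths: 12.8/78 = 0.164 J/s
aphids: 4.73/36.5 = 0.13 J/s
small flies: 2.91/48.5 = 0.06 J/s
wasps: 1.18/72.6 = 0.0163 J/s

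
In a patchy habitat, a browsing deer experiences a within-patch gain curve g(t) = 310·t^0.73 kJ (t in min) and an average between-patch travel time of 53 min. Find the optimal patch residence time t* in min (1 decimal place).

143.3 min

Maximise g(t)/(T+t): set derivative to zero → g'(t)(T+t) = g(t).
g'(t) = 0.73·310·t^-0.27. Setting 0.73·310·t^-0.27 = 310·t^0.73/(53+t) gives 0.73(53+t) = t, so 0.27·t = 0.73×53.
t* = 0.73×53/0.27 = 143.3 min.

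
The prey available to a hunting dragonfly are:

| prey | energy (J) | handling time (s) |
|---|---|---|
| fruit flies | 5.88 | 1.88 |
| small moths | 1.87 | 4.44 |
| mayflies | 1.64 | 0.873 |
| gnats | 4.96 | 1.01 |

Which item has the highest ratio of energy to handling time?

Profitability E/h (J/s): fruit flies = 5.88/1.88 = 3.13, small moths = 1.87/4.44 = 0.421, mayflies = 1.64/0.873 = 1.88, gnats = 4.96/1.01 = 4.91.
Ranked: gnats > fruit flies > mayflies > small moths.

gnats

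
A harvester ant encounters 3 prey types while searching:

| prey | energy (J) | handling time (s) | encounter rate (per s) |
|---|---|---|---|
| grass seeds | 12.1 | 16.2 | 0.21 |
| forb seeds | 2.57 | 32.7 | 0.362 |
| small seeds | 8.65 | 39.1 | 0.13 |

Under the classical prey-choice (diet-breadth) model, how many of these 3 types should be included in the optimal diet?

1

Rank by E/h (J/s): grass seeds 0.747, small seeds 0.221, forb seeds 0.0786. Include each in turn until the next type's E/h falls below the running intake rate.
Rate on top 1: 0.5772. small seeds: 0.221 < 0.5772 → exclude; stop.
Optimal diet: grass seeds — 1 of 3 types.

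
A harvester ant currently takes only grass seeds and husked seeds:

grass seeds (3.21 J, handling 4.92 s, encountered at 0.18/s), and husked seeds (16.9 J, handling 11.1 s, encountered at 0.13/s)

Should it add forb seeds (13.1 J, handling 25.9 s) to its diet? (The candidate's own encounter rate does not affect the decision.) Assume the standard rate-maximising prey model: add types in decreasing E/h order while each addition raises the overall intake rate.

Current rate: (0.18×3.21 + 0.13×16.9)/(1 + 0.18×4.92 + 0.13×11.1) = 0.8336 J/s.
forb seeds: E/h = 13.1/25.9 = 0.5058 J/s.
0.5058 < 0.8336, so adding forb seeds would lower the average — exclude it.

No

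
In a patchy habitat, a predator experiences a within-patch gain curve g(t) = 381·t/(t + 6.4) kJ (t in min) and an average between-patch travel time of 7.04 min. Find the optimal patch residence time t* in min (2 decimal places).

Optimal t* satisfies g'(t*) = g(t*)/(T + t*).
g'(t) = 381·6.4/(t + 6.4)². Setting 381·6.4/(t+6.4)² = 381t/[(t+6.4)(7.04+t)] gives 6.4(7.04+t) = t(t+6.4), so t² = 6.4×7.04 = 45.06.
t* = √45.06 = 6.712 min.

6.71 min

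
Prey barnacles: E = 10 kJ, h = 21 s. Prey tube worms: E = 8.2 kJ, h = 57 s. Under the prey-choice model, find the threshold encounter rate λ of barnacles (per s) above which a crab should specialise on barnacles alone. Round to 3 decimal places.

Drop tube worms once their profitability E₂/h₂ falls below the rate achievable on barnacles alone: E₂/h₂ = λE₁/(1 + λh₁).
Solve for λ: λE₁h₂ = E₂(1 + λh₁) → λ(E₁h₂ − E₂h₁) = E₂ → λ = E₂/(E₁h₂ − E₂h₁).
λ = 8.2/(10×57 − 8.2×21) = 8.2/397.8 = 0.02061 per s.

0.021 per s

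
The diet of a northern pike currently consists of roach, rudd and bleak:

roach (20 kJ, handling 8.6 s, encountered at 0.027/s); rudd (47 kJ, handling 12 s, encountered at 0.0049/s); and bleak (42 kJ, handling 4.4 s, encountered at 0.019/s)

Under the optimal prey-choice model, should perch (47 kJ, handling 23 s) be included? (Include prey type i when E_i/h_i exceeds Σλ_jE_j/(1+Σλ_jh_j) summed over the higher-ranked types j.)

Yes

Intake rate on the current diet: R = (0.027×20 + 0.0049×47 + 0.019×42) / (1 + 0.027×8.6 + 0.0049×12 + 0.019×4.4) = 1.568/1.375 = 1.141 kJ/s.
Profitability of perch: 47/23 = 2.043 kJ/s.
2.043 > 1.141, so adding perch raises the average — include it.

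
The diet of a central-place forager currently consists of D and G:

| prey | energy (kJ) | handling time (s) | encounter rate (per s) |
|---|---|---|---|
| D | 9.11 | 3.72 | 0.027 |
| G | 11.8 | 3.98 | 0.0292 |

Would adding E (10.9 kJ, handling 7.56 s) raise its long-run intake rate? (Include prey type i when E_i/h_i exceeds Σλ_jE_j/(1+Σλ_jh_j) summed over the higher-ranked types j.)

Yes

On D and G alone, R = ΣλE/(1+Σλh) = 0.5905/1.217 = 0.4854 kJ/s.
Profitability of E: 10.9/7.56 = 1.442 kJ/s.
Since 1.442 > R, including E increases the long-run rate.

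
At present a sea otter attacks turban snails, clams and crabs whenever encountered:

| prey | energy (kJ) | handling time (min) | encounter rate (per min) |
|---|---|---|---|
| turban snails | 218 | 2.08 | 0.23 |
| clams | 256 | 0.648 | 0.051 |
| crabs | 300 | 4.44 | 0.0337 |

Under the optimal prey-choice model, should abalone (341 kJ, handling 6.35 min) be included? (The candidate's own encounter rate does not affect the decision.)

On turban snails, clams and crabs alone, R = ΣλE/(1+Σλh) = 73.31/1.661 = 44.13 kJ/min.
abalone: E/h = 341/6.35 = 53.7 kJ/min.
Since 53.7 > R, including abalone increases the long-run rate.

Yes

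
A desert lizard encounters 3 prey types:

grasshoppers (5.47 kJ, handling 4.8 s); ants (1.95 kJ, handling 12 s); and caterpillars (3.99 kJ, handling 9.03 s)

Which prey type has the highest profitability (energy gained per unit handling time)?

grasshoppers

In descending order of E/h:
grasshoppers: 5.47/4.8 = 1.14 kJ/s
caterpillars: 3.99/9.03 = 0.442 kJ/s
ants: 1.95/12 = 0.163 kJ/s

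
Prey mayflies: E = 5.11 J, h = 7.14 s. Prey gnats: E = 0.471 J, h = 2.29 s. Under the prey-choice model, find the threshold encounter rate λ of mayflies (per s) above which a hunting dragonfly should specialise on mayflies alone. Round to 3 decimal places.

0.056 per s

At the threshold, the rate on mayflies alone equals the profitability of gnats: λ·5.11/(1 + λ·7.14) = 0.471/2.29 = 0.2057.
Rearranging, λ(5.11 − 0.2057×7.14) = 0.2057, so λ = 0.2057/3.641 = 0.05648 per s.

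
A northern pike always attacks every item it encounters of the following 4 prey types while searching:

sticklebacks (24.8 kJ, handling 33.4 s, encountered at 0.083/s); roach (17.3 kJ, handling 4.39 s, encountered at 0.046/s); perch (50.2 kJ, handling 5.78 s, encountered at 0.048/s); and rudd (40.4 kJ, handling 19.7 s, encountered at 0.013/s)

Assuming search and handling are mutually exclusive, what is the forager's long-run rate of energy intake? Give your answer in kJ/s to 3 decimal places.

1.284 kJ/s

R = (0.083×24.8 + 0.046×17.3 + 0.048×50.2 + 0.013×40.4) / (1 + 0.083×33.4 + 0.046×4.39 + 0.048×5.78 + 0.013×19.7) = 5.789/4.508 = 1.284 kJ/s.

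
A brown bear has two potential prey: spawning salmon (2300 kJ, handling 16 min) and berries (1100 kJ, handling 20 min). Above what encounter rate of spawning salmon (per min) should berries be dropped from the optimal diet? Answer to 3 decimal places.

0.039 per min

At the threshold, the rate on spawning salmon alone equals the profitability of berries: λ·2300/(1 + λ·16) = 1100/20 = 55.
Rearranging, λ(2300 − 55×16) = 55, so λ = 55/1420 = 0.03873 per min.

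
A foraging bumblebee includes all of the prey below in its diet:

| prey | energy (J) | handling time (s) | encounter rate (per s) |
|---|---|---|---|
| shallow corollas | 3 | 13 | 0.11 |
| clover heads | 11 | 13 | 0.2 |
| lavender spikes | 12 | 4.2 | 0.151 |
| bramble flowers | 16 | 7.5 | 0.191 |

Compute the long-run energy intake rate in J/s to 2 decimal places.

1.04 J/s

R = Σλ_iE_i / (1 + Σλ_ih_i)
Numerator: 0.11×3 + 0.2×11 + 0.151×12 + 0.191×16 = 7.398
Denominator: 1 + 0.11×13 + 0.2×13 + 0.151×4.2 + 0.191×7.5 = 7.097
R = 7.398/7.097 = 1.042 J/s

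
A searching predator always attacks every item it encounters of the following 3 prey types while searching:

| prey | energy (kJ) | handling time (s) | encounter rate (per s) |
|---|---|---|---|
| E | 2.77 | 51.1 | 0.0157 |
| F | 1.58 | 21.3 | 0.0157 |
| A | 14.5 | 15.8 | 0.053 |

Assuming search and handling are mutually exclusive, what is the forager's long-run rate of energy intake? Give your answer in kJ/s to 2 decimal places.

0.28 kJ/s

R = Σλ_iE_i / (1 + Σλ_ih_i)
Numerator: 0.0157×2.77 + 0.0157×1.58 + 0.053×14.5 = 0.8368
Denominator: 1 + 0.0157×51.1 + 0.0157×21.3 + 0.053×15.8 = 2.974
R = 0.8368/2.974 = 0.2814 kJ/s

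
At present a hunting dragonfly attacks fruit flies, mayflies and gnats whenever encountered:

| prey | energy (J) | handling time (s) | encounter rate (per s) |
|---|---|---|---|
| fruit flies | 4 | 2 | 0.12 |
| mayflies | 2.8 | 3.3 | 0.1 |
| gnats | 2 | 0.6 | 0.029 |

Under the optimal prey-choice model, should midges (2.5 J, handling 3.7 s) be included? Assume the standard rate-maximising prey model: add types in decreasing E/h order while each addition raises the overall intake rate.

Yes

On fruit flies, mayflies and gnats alone, R = ΣλE/(1+Σλh) = 0.818/1.587 = 0.5153 J/s.
Profitability of midges: 2.5/3.7 = 0.6757 J/s.
0.6757 > 0.5153, so adding midges raises the average — include it.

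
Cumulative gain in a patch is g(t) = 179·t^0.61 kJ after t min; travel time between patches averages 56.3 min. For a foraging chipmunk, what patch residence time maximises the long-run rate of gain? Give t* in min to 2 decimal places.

Maximise g(t)/(T+t): set derivative to zero → g'(t)(T+t) = g(t).
g'(t) = 0.61·179·t^-0.39. Setting 0.61·179·t^-0.39 = 179·t^0.61/(56.3+t) gives 0.61(56.3+t) = t, so 0.39·t = 0.61×56.3.
t* = 0.61×56.3/0.39 = 88.06 min.

88.06 min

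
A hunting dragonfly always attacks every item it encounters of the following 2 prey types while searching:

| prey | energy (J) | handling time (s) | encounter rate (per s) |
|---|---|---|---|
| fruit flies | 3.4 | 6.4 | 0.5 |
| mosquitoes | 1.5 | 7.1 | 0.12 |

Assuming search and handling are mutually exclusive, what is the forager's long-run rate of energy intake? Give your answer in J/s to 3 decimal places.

0.372 J/s

Energy encountered per unit search time: 0.5×3.4 + 0.12×1.5 = 1.88 J/s.
Handling time per unit search time: 0.5×6.4 + 0.12×7.1 = 4.052.
Rate = 1.88/(1 + 4.052) = 0.3721 J/s.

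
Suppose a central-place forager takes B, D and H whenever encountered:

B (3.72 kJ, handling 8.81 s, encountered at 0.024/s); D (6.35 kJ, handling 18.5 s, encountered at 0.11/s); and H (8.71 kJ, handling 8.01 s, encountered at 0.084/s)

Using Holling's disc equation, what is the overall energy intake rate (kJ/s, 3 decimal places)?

R = Σλ_iE_i / (1 + Σλ_ih_i)
Numerator: 0.024×3.72 + 0.11×6.35 + 0.084×8.71 = 1.519
Denominator: 1 + 0.024×8.81 + 0.11×18.5 + 0.084×8.01 = 3.919
R = 1.519/3.919 = 0.3877 kJ/s

0.388 kJ/s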